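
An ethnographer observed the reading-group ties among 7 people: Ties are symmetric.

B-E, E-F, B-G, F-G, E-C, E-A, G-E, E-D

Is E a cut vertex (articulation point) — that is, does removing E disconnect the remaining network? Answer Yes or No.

Yes

Removing E leaves {D} with no path to {C}, so the network splits into 4 components. E is a cut vertex.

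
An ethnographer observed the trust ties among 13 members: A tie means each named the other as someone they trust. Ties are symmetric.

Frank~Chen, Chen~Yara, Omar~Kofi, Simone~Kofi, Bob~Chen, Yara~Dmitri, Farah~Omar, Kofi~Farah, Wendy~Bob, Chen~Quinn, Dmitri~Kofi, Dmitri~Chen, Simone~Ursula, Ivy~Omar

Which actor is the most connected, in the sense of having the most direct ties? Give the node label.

Degrees — Bob:2, Chen:5, Dmitri:3, Farah:2, Frank:1, Ivy:1, Kofi:4, Omar:3, Quinn:1, Simone:2, Ursula:1, Wendy:1, Yara:2.
The maximum is 5, attained only by Chen.

Chen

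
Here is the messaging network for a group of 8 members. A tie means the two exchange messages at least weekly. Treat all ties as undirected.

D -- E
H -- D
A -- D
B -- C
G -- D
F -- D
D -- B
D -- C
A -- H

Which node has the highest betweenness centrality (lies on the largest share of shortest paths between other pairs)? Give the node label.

Unnormalized betweenness of each node: A:0, B:0, C:0, D:19, E:0, F:0, G:0, H:0.
D has the largest value, 19, making it the main broker — the node through which the most shortest paths run.

D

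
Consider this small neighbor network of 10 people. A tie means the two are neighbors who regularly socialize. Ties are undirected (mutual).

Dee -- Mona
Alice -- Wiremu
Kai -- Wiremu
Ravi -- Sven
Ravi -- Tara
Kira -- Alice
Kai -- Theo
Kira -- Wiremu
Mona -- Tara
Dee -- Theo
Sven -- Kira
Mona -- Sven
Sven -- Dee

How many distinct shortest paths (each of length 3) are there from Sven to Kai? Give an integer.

2

The shortest distance is 3. The length-3 paths are: Sven–Kira–Wiremu–Kai; Sven–Dee–Theo–Kai.
That gives 2 distinct shortest paths.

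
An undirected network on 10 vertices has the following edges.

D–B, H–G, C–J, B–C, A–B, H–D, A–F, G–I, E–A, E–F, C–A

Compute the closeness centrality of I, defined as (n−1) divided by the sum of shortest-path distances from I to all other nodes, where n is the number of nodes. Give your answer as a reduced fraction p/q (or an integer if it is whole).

Distances from I: A:5, B:4, C:5, D:3, E:6, F:6, G:1, H:2, J:6. Sum = 38.
n = 10, so closeness = 9/38.

9/38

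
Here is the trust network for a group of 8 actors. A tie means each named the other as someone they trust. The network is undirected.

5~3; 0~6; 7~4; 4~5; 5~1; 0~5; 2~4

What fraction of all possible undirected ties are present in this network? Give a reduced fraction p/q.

There are 7 edges and 8 nodes, so the maximum possible is C(8,2) = 28.
Density = 7/28 = 1/4.

1/4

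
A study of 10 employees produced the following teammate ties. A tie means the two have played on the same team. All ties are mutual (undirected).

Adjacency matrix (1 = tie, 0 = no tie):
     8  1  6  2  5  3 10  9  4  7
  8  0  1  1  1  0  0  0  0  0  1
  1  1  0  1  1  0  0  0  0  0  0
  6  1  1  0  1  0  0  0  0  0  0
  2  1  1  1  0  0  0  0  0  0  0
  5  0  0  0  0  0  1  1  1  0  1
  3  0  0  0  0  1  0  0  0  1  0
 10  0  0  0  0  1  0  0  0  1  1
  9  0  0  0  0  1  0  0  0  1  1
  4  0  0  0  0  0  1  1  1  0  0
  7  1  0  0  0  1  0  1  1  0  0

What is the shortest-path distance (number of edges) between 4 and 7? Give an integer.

One shortest route is 4 – 10 – 7, which uses 2 edges, and 4 and 7 are not directly tied, so nothing shorter exists. So d(4,7) = 2.

2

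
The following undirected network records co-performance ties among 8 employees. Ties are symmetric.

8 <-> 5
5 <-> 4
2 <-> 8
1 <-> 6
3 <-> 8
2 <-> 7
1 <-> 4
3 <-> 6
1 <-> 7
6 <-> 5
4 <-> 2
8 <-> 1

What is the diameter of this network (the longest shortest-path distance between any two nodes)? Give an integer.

Eccentricity of each node (its greatest distance to any other): 1:2, 2:3, 3:3, 4:3, 5:3, 6:3, 7:3, 8:2.
The maximum eccentricity is 3, realized for instance by the pair 6–2 via 6 – 3 – 8 – 2. So the diameter is 3.

3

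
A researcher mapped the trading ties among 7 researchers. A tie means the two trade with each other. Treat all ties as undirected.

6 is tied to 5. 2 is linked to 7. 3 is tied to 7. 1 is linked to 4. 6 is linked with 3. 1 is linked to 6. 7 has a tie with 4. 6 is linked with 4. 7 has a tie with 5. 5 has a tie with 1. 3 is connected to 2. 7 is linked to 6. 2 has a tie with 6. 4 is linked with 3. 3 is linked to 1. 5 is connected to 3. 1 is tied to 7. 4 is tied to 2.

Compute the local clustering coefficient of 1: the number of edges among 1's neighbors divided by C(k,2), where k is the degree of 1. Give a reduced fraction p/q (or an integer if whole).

9/10

1's neighbors: 3, 4, 5, 6, and 7 (k = 5).
Possible neighbor pairs: C(5,2) = 10. Edges among them: 3–4, 3–5, 3–6, 3–7, 4–6, 4–7, 5–6, 5–7, 6–7 → e = 9.
Clustering(1) = 9/10.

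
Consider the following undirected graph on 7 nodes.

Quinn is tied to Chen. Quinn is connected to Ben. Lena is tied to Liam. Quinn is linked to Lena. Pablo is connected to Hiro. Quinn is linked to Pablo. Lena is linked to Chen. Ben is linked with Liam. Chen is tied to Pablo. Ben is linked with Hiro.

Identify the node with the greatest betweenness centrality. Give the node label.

Unnormalized betweenness of each node: Ben:3, Chen:1, Hiro:3/4, Lena:2, Liam:3/4, Pablo:2, Quinn:7/2.
Quinn has the largest value, 7/2, making it the main broker — the node through which the most shortest paths run.

Quinn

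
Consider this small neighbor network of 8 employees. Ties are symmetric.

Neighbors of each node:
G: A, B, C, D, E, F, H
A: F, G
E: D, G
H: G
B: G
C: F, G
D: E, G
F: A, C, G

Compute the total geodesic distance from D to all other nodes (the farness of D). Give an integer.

12

Distances from D: A:2, B:2, C:2, E:1, F:2, G:1, H:2.
Sum = 2 + 2 + 2 + 1 + 2 + 1 + 2 = 12.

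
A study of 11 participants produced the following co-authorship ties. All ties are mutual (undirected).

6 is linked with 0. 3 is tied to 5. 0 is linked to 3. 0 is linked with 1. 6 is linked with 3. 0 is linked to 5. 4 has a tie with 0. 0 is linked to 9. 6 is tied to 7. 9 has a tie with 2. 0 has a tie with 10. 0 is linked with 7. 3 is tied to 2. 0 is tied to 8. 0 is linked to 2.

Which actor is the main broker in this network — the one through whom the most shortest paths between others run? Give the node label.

0

Unnormalized betweenness of each node: 0:75/2, 1:0, 2:1/2, 3:3/2, 4:0, 5:0, 6:1/2, 7:0, 8:0, 9:0, 10:0.
0 has the largest value, 75/2, making it the main broker — the node through which the most shortest paths run.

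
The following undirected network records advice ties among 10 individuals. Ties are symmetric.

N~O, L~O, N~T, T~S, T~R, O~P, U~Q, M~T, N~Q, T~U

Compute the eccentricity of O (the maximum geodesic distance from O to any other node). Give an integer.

3

Distances from O: L:1, M:3, N:1, P:1, Q:2, R:3, S:3, T:2, U:3.
The largest is 3 (to S, M, U, and R), so the eccentricity of O is 3.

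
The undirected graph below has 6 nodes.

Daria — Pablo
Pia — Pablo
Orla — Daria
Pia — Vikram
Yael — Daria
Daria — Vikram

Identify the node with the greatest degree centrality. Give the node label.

Daria

Degrees — Daria:4, Orla:1, Pablo:2, Pia:2, Vikram:2, Yael:1.
The maximum is 4, attained only by Daria.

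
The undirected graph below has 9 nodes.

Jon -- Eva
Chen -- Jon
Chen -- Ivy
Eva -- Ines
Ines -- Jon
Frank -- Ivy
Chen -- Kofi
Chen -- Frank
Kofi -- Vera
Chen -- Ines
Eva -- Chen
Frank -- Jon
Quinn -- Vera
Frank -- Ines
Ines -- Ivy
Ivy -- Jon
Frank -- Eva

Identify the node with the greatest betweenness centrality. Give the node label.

Chen

Unnormalized betweenness of each node: Chen:61/4, Eva:0, Frank:1/4, Ines:1/4, Ivy:0, Jon:1/4, Kofi:12, Quinn:0, Vera:7.
Chen has the largest value, 61/4, making it the main broker — the node through which the most shortest paths run.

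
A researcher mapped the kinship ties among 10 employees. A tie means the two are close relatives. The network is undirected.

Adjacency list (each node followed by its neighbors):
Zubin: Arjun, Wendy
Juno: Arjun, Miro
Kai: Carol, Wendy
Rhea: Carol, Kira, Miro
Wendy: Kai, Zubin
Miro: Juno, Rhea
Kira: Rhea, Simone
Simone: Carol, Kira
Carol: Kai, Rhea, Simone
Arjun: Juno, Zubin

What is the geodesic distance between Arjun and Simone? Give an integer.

5

One shortest route is Arjun – Zubin – Wendy – Kai – Carol – Simone, which uses 5 edges, and at distance 4 from Arjun we only reach {Carol, Kira}, which does not include Simone. So d(Arjun,Simone) = 5.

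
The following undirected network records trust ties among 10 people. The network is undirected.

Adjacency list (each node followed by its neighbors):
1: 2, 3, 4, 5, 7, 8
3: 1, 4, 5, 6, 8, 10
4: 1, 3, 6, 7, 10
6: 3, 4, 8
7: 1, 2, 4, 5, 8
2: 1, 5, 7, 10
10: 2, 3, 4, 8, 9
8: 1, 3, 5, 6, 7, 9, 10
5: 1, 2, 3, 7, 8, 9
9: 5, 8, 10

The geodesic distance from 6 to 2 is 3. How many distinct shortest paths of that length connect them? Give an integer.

The shortest distance is 3. The length-3 paths are: 6–4–1–2; 6–3–1–2; 6–8–1–2; 6–4–7–2; 6–8–7–2; 6–4–10–2 (and 4 more).
That gives 10 distinct shortest paths.

10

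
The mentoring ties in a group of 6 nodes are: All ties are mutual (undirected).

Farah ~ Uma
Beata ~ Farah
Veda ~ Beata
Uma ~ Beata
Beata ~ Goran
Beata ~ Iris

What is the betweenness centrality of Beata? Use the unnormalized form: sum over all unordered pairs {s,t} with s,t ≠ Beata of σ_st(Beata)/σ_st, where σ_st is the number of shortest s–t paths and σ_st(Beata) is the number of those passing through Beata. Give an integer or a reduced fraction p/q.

Pairs whose geodesics pass through Beata — Goran–Uma: 1; Goran–Iris: 1; Goran–Farah: 1; Goran–Veda: 1; Uma–Iris: 1; Uma–Veda: 1; Iris–Farah: 1; Iris–Veda: 1; Farah–Veda: 1.
All other pairs contribute 0.
Summing the contributions gives betweenness(Beata) = 9.

9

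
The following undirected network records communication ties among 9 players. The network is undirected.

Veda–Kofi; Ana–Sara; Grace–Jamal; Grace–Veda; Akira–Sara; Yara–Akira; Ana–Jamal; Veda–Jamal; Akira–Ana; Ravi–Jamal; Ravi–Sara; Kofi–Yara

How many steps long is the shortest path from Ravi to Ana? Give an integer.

One shortest route is Ravi – Jamal – Ana, which uses 2 edges, and Ravi and Ana are not directly tied, so nothing shorter exists. So d(Ravi,Ana) = 2.

2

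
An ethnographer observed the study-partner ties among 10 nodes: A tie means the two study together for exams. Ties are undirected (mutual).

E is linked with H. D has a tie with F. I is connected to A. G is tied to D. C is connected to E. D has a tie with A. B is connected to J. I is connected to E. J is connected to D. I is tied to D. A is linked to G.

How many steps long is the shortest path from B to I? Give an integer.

One shortest route is B – J – D – I, which uses 3 edges, and at distance 2 from B we only reach {D}, which does not include I. So d(B,I) = 3.

3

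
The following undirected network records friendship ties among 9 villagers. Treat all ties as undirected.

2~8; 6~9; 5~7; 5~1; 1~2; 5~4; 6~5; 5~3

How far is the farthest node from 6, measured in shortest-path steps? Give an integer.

Distances from 6: 1:2, 2:3, 3:2, 4:2, 5:1, 7:2, 8:4, 9:1.
The largest is 4 (to 8), so the eccentricity of 6 is 4.

4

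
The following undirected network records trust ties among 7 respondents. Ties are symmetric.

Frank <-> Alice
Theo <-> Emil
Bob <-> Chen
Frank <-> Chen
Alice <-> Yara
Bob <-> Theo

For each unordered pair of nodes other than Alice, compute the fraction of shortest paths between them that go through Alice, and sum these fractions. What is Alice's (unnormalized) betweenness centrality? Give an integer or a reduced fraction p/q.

5

Pairs whose geodesics pass through Alice — Yara–Chen: 1; Yara–Emil: 1; Yara–Bob: 1; Yara–Theo: 1; Yara–Frank: 1.
All other pairs contribute 0.
Summing the contributions gives betweenness(Alice) = 5.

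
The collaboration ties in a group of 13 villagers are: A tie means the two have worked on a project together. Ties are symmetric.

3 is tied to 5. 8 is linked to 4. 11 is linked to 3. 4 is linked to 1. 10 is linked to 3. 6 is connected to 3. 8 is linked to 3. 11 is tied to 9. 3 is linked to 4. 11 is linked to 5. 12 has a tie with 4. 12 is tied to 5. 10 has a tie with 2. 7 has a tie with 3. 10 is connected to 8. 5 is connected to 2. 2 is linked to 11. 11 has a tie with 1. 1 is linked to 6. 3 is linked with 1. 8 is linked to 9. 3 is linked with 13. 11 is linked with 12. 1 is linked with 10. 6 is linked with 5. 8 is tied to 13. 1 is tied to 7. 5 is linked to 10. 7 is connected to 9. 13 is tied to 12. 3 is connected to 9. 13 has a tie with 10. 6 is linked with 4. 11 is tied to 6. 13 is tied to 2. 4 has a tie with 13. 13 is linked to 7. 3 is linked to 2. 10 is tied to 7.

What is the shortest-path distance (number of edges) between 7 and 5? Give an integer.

2

One shortest route is 7 – 10 – 5, which uses 2 edges, and 7 and 5 are not directly tied, so nothing shorter exists. So d(7,5) = 2.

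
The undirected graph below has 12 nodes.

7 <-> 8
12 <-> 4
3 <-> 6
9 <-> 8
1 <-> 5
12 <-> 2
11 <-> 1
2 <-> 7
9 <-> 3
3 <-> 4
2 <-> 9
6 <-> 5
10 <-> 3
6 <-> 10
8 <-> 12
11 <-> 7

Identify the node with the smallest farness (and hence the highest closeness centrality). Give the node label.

Farness (sum of distances to all others) for each node — 1:30, 2:24, 3:22, 4:26, 5:29, 6:25, 7:26, 8:24, 9:23, 10:28, 11:29, 12:26.
The smallest farness is 22, for 3, so 3 has the highest closeness.

3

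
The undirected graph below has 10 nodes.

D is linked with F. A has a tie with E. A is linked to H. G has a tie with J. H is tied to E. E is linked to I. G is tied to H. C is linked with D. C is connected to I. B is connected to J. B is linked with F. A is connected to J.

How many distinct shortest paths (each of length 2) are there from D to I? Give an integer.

The shortest distance is 2, and the only length-2 path is D–C–I. So there is exactly 1 shortest path.

1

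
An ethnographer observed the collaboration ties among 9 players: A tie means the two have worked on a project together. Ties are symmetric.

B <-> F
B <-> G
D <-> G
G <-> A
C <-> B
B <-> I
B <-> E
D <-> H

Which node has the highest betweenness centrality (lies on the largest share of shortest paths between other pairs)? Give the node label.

Unnormalized betweenness of each node: A:0, B:22, C:0, D:7, E:0, F:0, G:17, H:0, I:0.
B has the largest value, 22, making it the main broker — the node through which the most shortest paths run.

B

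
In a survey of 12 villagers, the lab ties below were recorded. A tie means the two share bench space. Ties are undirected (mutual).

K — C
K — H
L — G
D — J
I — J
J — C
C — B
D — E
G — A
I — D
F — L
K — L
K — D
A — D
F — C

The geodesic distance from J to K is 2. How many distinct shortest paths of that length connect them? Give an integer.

2

The shortest distance is 2. The length-2 paths are: J–C–K; J–D–K.
That gives 2 distinct shortest paths.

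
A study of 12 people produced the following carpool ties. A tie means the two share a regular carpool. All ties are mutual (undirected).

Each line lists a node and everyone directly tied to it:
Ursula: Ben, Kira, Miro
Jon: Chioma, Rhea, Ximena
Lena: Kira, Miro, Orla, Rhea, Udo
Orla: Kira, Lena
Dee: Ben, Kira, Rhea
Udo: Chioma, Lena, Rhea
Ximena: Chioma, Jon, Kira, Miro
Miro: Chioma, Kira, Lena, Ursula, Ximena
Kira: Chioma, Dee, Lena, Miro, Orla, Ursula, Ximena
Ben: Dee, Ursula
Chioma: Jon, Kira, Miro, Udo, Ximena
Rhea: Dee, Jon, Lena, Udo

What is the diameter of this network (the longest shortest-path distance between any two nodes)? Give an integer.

Eccentricity of each node (its greatest distance to any other): Ben:3, Chioma:3, Dee:2, Jon:3, Kira:2, Lena:3, Miro:2, Orla:3, Rhea:3, Udo:3, Ursula:3, Ximena:3.
The maximum eccentricity is 3, realized for instance by the pair Ximena–Ben via Ximena – Kira – Dee – Ben. So the diameter is 3.

3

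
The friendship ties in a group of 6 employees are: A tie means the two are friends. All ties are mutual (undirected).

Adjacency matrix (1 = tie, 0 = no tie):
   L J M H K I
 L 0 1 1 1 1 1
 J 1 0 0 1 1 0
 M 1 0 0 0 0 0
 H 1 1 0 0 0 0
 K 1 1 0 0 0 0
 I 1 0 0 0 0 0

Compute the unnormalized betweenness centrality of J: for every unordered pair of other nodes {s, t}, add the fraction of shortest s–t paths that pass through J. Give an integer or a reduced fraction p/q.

Pairs whose geodesics pass through J — H–K: 1/2.
All other pairs contribute 0.
Summing the contributions gives betweenness(J) = 1/2.

1/2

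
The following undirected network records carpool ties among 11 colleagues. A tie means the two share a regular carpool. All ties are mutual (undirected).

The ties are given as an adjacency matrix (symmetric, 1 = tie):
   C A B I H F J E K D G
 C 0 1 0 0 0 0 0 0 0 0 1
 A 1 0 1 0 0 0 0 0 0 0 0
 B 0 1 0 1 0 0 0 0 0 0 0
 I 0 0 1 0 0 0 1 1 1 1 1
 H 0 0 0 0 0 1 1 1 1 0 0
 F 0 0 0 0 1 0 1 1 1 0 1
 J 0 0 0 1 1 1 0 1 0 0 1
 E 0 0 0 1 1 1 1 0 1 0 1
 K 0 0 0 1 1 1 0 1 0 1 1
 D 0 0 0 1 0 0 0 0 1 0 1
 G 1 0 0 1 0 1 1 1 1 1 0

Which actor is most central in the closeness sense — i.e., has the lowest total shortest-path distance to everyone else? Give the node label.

G

Farness (sum of distances to all others) for each node — A:25, B:20, C:19, D:18, E:15, F:17, G:13, H:20, I:14, J:16, K:15.
The smallest farness is 13, for G, so G has the highest closeness.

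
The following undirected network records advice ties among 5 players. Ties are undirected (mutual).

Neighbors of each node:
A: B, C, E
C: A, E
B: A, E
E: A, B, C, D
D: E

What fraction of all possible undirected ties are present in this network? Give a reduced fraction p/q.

3/5

There are 6 edges and 5 nodes, so the maximum possible is C(5,2) = 10.
Density = 6/10 = 3/5.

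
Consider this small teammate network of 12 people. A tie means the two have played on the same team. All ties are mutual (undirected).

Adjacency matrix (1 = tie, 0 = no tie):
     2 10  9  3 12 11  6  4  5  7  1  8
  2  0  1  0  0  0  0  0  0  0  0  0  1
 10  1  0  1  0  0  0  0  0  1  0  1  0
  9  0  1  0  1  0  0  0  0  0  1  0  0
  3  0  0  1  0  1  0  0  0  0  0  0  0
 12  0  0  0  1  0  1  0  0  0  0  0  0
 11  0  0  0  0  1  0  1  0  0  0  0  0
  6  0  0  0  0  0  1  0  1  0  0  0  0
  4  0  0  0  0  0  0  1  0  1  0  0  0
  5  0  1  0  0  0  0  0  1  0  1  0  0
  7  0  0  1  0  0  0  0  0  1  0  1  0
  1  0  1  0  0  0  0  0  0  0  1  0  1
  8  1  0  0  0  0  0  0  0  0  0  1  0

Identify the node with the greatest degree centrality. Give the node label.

Degrees — 1:3, 2:2, 3:2, 4:2, 5:3, 6:2, 7:3, 8:2, 9:3, 10:4, 11:2, 12:2.
The maximum is 4, attained only by 10.

10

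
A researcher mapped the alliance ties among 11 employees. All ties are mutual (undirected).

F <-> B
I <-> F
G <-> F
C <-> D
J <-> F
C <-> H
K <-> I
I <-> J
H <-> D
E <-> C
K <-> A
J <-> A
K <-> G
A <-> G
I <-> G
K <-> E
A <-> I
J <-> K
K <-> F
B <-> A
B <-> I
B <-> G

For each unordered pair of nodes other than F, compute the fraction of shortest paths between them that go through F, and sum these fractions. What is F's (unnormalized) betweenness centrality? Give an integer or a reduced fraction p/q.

Pairs whose geodesics pass through F — D–B: 1/4; E–B: 1/4; H–B: 1/4; C–B: 1/4; K–B: 1/4; B–J: 1/3; J–G: 1/4.
All other pairs contribute 0.
Summing the contributions gives betweenness(F) = 11/6.

11/6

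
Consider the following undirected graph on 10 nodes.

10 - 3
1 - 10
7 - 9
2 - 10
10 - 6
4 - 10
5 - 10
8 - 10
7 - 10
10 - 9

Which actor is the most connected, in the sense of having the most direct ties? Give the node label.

Degrees — 1:1, 2:1, 3:1, 4:1, 5:1, 6:1, 7:2, 8:1, 9:2, 10:9.
The maximum is 9, attained only by 10.

10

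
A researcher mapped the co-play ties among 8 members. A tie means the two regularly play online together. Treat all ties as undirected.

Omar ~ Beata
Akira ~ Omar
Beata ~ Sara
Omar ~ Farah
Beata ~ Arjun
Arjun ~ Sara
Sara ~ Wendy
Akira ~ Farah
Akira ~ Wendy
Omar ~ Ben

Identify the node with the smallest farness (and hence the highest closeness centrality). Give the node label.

Omar

Farness (sum of distances to all others) for each node — Akira:12, Arjun:15, Beata:11, Ben:16, Farah:14, Omar:10, Sara:13, Wendy:13.
The smallest farness is 10, for Omar, so Omar has the highest closeness.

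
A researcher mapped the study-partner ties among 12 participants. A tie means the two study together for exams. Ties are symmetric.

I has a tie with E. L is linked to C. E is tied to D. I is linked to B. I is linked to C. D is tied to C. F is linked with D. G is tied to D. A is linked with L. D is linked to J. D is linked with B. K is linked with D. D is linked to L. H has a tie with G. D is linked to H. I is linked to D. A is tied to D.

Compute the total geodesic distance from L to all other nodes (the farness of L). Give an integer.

19

Distances from L: A:1, B:2, C:1, D:1, E:2, F:2, G:2, H:2, I:2, J:2, K:2.
Sum = 1 + 2 + 1 + 1 + 2 + 2 + 2 + 2 + 2 + 2 + 2 = 19.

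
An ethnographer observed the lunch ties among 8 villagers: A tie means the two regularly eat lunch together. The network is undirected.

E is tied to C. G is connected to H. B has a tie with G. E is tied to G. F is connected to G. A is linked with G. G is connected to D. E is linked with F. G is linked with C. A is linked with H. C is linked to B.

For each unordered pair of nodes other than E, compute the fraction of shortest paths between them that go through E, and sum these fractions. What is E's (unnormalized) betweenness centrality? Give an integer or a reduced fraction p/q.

Pairs whose geodesics pass through E — C–F: 1/2.
All other pairs contribute 0.
Summing the contributions gives betweenness(E) = 1/2.

1/2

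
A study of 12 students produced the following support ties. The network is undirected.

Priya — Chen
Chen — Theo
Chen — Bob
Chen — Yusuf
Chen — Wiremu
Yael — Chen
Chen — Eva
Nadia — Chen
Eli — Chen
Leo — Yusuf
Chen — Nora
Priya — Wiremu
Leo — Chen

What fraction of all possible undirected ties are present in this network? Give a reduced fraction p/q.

13/66

There are 13 edges and 12 nodes, so the maximum possible is C(12,2) = 66.
Density = 13/66.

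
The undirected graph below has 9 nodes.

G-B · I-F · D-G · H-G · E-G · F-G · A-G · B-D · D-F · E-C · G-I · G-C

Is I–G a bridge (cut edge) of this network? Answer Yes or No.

No

Even without that edge, I still reaches G via I – F – G, so the network stays connected. Not a bridge.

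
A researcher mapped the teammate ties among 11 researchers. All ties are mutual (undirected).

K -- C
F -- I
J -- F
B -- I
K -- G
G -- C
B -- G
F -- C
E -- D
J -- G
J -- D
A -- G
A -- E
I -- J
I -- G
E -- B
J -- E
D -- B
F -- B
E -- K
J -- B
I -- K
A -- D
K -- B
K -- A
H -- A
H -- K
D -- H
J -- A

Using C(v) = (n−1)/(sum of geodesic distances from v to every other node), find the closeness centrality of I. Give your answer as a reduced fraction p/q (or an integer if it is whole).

Distances from I: A:2, B:1, C:2, D:2, E:2, F:1, G:1, H:2, J:1, K:1. Sum = 15.
n = 11, so closeness = 10/15 = 2/3.

2/3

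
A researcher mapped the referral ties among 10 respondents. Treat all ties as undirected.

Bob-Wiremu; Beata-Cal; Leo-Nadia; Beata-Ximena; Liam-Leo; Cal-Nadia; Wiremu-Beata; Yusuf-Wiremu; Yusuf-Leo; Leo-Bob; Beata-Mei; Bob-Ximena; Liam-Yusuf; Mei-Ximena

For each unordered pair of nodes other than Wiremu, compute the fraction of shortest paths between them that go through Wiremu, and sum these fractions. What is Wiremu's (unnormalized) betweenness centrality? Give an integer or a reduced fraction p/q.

Pairs whose geodesics pass through Wiremu — Yusuf–Cal: 1/2; Yusuf–Beata: 1; Yusuf–Mei: 1; Yusuf–Ximena: 2/3; Yusuf–Bob: 1/2; Liam–Beata: 1; Liam–Mei: 1/2; Leo–Beata: 2/4; Cal–Bob: 1/3; Beata–Bob: 1/2.
All other pairs contribute 0.
Summing the contributions gives betweenness(Wiremu) = 13/2.

13/2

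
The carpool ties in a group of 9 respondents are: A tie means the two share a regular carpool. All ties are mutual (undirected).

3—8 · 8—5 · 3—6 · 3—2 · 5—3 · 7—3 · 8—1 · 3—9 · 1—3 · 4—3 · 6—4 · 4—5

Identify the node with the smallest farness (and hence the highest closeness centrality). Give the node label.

3

Farness (sum of distances to all others) for each node — 1:14, 2:15, 3:8, 4:13, 5:13, 6:14, 7:15, 8:13, 9:15.
The smallest farness is 8, for 3, so 3 has the highest closeness.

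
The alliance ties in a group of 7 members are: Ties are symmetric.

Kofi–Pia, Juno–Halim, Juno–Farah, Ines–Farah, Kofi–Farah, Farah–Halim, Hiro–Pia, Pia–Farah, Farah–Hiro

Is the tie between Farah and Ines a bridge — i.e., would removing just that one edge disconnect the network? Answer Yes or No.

Yes

Without the Farah–Ines edge there is no alternate route between Farah and Ines, so the network disconnects. It is a bridge.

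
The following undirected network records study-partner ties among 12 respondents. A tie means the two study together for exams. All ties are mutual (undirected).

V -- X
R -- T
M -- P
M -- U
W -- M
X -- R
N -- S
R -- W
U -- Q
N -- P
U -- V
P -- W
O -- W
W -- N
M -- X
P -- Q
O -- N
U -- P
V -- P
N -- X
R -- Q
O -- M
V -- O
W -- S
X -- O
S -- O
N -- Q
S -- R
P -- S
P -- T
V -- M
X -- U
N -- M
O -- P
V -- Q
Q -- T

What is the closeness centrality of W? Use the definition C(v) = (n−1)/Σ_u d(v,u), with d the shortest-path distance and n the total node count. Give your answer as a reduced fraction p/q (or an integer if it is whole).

Distances from W: M:1, N:1, O:1, P:1, Q:2, R:1, S:1, T:2, U:2, V:2, X:2. Sum = 16.
n = 12, so closeness = 11/16.

11/16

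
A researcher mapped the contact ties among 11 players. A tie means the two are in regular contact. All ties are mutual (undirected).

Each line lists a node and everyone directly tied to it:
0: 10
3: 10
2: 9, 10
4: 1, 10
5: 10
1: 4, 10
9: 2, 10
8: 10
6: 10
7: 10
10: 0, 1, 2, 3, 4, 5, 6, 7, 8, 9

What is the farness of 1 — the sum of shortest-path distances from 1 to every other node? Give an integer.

18

Distances from 1: 0:2, 2:2, 3:2, 4:1, 5:2, 6:2, 7:2, 8:2, 9:2, 10:1.
Sum = 2 + 2 + 2 + 1 + 2 + 2 + 2 + 2 + 2 + 1 = 18.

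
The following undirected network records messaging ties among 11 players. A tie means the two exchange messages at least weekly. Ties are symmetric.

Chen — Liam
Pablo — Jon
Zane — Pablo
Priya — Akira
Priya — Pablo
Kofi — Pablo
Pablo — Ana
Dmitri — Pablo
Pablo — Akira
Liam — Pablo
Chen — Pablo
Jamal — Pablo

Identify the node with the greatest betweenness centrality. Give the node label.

Pablo

Unnormalized betweenness of each node: Akira:0, Ana:0, Chen:0, Dmitri:0, Jamal:0, Jon:0, Kofi:0, Liam:0, Pablo:43, Priya:0, Zane:0.
Pablo has the largest value, 43, making it the main broker — the node through which the most shortest paths run.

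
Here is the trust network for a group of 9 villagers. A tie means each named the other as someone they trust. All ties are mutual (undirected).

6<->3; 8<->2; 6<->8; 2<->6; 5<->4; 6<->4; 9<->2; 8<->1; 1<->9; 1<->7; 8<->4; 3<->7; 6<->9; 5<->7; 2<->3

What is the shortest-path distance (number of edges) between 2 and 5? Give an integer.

3

One shortest route is 2 – 6 – 4 – 5, which uses 3 edges, and at distance 2 from 2 we only reach {1, 4, 7}, which does not include 5. So d(2,5) = 3.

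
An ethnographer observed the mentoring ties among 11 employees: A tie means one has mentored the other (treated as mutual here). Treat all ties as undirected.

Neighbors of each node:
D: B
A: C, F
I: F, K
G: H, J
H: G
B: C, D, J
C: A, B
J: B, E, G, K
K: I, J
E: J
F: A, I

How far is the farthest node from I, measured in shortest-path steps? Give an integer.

Distances from I: A:2, B:3, C:3, D:4, E:3, F:1, G:3, H:4, J:2, K:1.
The largest is 4 (to H and D), so the eccentricity of I is 4.

4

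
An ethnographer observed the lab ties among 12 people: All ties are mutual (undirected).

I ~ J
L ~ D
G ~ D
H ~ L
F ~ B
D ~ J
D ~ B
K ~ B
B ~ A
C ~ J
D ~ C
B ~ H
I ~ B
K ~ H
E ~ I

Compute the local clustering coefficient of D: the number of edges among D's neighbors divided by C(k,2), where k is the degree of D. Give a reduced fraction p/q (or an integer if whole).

D's neighbors: B, C, G, J, and L (k = 5).
Possible neighbor pairs: C(5,2) = 10. Edges among them: C–J → e = 1.
Clustering(D) = 1/10.

1/10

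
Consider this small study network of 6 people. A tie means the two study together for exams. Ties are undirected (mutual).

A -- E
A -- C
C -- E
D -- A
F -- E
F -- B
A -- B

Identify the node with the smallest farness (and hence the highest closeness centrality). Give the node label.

A

Farness (sum of distances to all others) for each node — A:6, B:8, C:8, D:10, E:7, F:9.
The smallest farness is 6, for A, so A has the highest closeness.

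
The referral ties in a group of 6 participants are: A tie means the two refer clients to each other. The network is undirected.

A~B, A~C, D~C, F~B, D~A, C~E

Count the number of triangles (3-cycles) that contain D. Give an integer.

1

D's neighbors: A and C.
Neighbor pairs that are themselves tied: D–A–C. Each forms one triangle with D, for 1 in total.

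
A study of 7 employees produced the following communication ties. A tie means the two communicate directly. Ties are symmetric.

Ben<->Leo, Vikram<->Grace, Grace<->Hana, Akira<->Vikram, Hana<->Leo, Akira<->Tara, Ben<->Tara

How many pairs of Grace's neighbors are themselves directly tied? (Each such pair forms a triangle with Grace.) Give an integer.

Grace's neighbors are Hana and Vikram, but none of them are tied to each other, so no triangle contains Grace.

0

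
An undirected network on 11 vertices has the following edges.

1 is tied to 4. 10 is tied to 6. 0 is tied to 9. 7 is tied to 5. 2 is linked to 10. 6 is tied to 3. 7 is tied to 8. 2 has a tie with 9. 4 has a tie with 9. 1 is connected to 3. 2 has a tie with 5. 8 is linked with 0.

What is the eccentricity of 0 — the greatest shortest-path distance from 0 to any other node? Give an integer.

Distances from 0: 1:3, 2:2, 3:4, 4:2, 5:3, 6:4, 7:2, 8:1, 9:1, 10:3.
The largest is 4 (to 3 and 6), so the eccentricity of 0 is 4.

4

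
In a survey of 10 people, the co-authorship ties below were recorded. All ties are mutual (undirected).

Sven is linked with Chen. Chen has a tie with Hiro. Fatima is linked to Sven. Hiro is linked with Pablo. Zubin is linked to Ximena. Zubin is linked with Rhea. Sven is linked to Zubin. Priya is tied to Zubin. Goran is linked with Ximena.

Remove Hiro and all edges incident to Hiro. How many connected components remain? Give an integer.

2

Without Hiro, the remaining ties split the others into: {Chen, Fatima, Goran, Priya, Rhea, Sven, Ximena, Zubin}; {Pablo}.
That's 2 separate components.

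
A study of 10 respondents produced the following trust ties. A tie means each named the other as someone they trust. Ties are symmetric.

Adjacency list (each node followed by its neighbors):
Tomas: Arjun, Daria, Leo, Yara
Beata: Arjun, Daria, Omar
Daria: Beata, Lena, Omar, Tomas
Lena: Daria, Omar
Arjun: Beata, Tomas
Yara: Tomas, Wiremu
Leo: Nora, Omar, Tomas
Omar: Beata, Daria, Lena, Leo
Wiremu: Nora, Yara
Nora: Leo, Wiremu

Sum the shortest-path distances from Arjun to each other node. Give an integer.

Distances from Arjun: Beata:1, Daria:2, Lena:3, Leo:2, Nora:3, Omar:2, Tomas:1, Wiremu:3, Yara:2.
Sum = 1 + 2 + 3 + 2 + 3 + 2 + 1 + 3 + 2 = 19.

19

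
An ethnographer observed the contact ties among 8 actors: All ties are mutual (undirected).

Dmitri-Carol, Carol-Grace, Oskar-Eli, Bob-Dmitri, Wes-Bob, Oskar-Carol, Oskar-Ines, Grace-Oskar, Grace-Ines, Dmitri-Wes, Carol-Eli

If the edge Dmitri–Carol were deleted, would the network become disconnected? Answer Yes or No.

Yes

Without the Dmitri–Carol edge there is no alternate route between Dmitri and Carol, so the network disconnects. It is a bridge.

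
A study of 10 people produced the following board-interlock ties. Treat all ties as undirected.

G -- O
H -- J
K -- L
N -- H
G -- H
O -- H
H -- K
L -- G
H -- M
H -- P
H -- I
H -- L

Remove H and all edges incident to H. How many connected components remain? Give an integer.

6

Without H, the remaining ties split the others into: {G, K, L, O}; {N}; {P}; {J}; {M}; {I}.
That's 6 separate components.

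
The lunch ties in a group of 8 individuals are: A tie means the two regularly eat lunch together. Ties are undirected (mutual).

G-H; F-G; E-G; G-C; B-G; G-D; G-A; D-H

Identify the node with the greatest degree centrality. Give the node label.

Degrees — A:1, B:1, C:1, D:2, E:1, F:1, G:7, H:2.
The maximum is 7, attained only by G.

G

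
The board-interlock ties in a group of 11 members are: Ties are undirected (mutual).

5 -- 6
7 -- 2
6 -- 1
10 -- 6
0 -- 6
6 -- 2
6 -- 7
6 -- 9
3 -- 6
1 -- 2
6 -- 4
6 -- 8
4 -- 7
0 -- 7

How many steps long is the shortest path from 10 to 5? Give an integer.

2

One shortest route is 10 – 6 – 5, which uses 2 edges, and 10 and 5 are not directly tied, so nothing shorter exists. So d(10,5) = 2.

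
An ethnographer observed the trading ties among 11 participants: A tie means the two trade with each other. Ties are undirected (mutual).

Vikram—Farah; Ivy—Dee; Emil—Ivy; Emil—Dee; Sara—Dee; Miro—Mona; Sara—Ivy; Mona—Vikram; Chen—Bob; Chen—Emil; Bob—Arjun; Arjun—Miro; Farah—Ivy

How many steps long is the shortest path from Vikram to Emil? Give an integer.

3

One shortest route is Vikram – Farah – Ivy – Emil, which uses 3 edges, and at distance 2 from Vikram we only reach {Ivy, Miro}, which does not include Emil. So d(Vikram,Emil) = 3.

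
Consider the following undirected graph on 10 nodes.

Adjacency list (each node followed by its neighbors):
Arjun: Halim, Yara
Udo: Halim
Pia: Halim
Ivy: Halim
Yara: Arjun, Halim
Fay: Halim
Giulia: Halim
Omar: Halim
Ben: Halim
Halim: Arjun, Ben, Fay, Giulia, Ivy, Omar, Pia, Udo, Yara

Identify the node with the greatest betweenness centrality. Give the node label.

Unnormalized betweenness of each node: Arjun:0, Ben:0, Fay:0, Giulia:0, Halim:35, Ivy:0, Omar:0, Pia:0, Udo:0, Yara:0.
Halim has the largest value, 35, making it the main broker — the node through which the most shortest paths run.

Halim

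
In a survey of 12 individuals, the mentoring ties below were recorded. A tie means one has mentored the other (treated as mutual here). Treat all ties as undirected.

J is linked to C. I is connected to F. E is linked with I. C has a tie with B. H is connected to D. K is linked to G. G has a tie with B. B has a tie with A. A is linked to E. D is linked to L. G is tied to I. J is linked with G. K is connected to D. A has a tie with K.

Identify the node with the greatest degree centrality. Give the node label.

Degrees — A:3, B:3, C:2, D:3, E:2, F:1, G:4, H:1, I:3, J:2, K:3, L:1.
The maximum is 4, attained only by G.

G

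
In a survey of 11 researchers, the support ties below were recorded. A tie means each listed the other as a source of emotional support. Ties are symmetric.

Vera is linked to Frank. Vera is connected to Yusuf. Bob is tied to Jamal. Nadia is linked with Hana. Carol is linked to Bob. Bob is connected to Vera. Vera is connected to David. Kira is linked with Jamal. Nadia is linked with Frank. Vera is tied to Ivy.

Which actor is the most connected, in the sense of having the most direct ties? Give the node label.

Vera

Degrees — Bob:3, Carol:1, David:1, Frank:2, Hana:1, Ivy:1, Jamal:2, Kira:1, Nadia:2, Vera:5, Yusuf:1.
The maximum is 5, attained only by Vera.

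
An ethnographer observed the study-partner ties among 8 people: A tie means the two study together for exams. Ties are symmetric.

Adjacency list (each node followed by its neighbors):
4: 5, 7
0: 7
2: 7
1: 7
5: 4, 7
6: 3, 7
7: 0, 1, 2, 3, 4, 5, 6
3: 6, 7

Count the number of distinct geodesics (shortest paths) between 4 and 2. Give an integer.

1

The shortest distance is 2, and the only length-2 path is 4–7–2. So there is exactly 1 shortest path.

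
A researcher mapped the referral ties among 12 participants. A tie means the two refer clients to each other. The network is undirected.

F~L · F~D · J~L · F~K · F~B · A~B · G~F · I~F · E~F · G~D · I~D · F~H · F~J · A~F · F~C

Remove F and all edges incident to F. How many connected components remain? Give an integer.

7

Without F, the remaining ties split the others into: {D, G, I}; {J, L}; {K}; {E}; {H}; {A, B}; {C}.
That's 7 separate components.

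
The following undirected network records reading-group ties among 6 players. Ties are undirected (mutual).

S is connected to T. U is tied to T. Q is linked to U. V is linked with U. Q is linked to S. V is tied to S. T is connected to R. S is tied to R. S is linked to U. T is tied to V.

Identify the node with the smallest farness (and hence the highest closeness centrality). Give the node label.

S

Farness (sum of distances to all others) for each node — Q:8, R:8, S:5, T:6, U:6, V:7.
The smallest farness is 5, for S, so S has the highest closeness.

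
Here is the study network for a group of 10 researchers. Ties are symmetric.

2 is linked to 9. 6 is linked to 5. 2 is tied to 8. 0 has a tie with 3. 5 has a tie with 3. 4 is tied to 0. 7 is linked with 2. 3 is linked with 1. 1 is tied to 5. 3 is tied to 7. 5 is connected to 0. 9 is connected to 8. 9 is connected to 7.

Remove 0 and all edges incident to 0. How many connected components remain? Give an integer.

Without 0, the remaining ties split the others into: {1, 2, 3, 5, 6, 7, 8, 9}; {4}.
That's 2 separate components.

2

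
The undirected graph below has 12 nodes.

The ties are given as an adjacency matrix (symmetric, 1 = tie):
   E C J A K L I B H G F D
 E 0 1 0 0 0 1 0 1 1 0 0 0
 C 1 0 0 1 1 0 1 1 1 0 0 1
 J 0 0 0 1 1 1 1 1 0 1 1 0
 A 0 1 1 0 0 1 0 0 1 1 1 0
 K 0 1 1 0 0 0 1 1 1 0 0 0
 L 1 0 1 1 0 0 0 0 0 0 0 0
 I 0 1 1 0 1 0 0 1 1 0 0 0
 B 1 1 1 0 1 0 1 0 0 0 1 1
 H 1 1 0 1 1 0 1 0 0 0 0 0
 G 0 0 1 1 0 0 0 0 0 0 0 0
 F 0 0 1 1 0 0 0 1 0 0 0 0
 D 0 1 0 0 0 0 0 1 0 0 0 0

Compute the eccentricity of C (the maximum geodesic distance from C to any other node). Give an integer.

2

Distances from C: A:1, B:1, D:1, E:1, F:2, G:2, H:1, I:1, J:2, K:1, L:2.
The largest is 2 (to L, J, G, and F), so the eccentricity of C is 2.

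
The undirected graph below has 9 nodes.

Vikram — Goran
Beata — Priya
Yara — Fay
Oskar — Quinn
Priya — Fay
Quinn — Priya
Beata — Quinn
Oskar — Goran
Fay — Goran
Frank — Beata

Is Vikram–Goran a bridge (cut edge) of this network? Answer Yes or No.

Yes

Without the Vikram–Goran edge there is no alternate route between Vikram and Goran, so the network disconnects. It is a bridge.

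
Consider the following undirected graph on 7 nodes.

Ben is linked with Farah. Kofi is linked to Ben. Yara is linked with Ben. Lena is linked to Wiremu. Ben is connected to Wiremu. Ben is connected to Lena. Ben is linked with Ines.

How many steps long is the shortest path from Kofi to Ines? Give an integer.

One shortest route is Kofi – Ben – Ines, which uses 2 edges, and Kofi and Ines are not directly tied, so nothing shorter exists. So d(Kofi,Ines) = 2.

2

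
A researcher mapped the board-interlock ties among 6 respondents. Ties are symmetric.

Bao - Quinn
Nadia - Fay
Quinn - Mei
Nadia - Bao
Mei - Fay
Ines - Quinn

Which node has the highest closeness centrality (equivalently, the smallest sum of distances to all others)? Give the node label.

Farness (sum of distances to all others) for each node — Bao:8, Fay:9, Ines:11, Mei:8, Nadia:9, Quinn:7.
The smallest farness is 7, for Quinn, so Quinn has the highest closeness.

Quinn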